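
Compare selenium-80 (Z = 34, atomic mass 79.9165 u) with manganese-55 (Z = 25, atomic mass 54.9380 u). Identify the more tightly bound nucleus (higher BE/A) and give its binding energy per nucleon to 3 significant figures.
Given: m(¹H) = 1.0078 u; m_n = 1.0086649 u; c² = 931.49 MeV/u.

selenium-80: Σm = 34(1.0078) + 46(1.0086649) = 80.6637854 u; Δm = 0.7472854 u; E_B = 696.09 MeV; E_B/A = 8.701 MeV
manganese-55: Σm = 25(1.0078) + 30(1.0086649) = 55.4549470 u; Δm = 0.5169470 u; E_B = 481.53 MeV; E_B/A = 8.755 MeV
manganese-55 has the higher binding energy per nucleon, so it is the more tightly bound nucleus.

manganese-55; 8.76 MeV/nucleon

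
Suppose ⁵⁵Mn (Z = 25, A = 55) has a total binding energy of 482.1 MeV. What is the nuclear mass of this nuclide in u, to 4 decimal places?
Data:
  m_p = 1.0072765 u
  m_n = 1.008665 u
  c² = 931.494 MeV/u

54.9243 u

Mass defect = 482.1 MeV / (931.494 MeV/u) = 0.517556 u
Constituent mass = 25(1.0072765) + 30(1.008665) = 55.4418625 u
Nuclear mass = 55.4418625 − 0.517556 = 54.9243065 u ≈ 54.9243 u (to 4 decimal places)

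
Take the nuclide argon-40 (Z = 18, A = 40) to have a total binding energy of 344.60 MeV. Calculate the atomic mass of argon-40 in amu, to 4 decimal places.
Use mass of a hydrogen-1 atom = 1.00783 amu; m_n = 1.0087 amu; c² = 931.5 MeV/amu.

39.9624 amu

Mass defect = 344.60 MeV / (931.5 MeV/amu) = 0.369941 amu
Constituent mass = 18(1.00783) + 22(1.0087) = 40.33234 amu
Atomic mass = 40.33234 − 0.369941 = 39.962399 amu ≈ 39.9624 amu (to 4 decimal places)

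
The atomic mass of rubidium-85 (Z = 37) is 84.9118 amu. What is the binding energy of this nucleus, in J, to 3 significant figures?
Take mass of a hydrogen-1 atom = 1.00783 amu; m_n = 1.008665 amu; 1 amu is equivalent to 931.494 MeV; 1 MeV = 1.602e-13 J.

Z = 37, so N = A − Z = 85 − 37 = 48.
Mass of separated nucleons = 37(1.00783) + 48(1.008665) = 37.28971 + 48.415920 = 85.705630 amu
The mass defect is 85.705630 − 84.9118 = 0.793830 amu.
Binding energy = Δm·c² = 0.793830 × 931.494 MeV/amu = 739.448 MeV
In joules: 739.448 MeV × 1.602e-13 J/MeV = 1.1846e-10 J

1.18e-10 J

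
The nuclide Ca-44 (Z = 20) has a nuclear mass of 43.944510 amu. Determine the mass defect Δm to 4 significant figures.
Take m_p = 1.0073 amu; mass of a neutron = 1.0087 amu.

0.4103 amu

Z = 20, so N = A − Z = 44 − 20 = 24.
Total constituent mass: 20 × 1.0073 + 24 × 1.0087 = 44.3548 amu
Mass defect Δm = 44.3548 − 43.944510 = 0.410290 amu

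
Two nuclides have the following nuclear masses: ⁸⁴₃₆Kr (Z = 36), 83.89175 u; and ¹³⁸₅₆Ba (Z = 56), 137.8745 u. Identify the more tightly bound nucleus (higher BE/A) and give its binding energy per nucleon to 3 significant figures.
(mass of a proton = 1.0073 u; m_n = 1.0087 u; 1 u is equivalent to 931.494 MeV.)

⁸⁴₃₆Kr: Σm = 36(1.0073) + 48(1.0087) = 84.6804 u; Δm = 0.78865 u; E_B = 734.623 MeV; E_B/A = 8.746 MeV
¹³⁸₅₆Ba: Σm = 56(1.0073) + 82(1.0087) = 139.1222 u; Δm = 1.2477 u; E_B = 1162.2 MeV; E_B/A = 8.422 MeV
⁸⁴₃₆Kr has the higher binding energy per nucleon, so it is the more tightly bound nucleus.

⁸⁴₃₆Kr; 8.75 MeV/nucleon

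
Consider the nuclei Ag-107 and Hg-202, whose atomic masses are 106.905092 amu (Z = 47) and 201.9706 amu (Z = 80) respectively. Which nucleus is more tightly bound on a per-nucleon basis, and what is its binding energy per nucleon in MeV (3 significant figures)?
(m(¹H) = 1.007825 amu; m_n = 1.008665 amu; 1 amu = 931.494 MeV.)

Ag-107: Σm = 47(1.007825) + 60(1.008665) = 107.887675 amu; Δm = 0.982583 amu; E_B = 915.27 MeV; E_B/A = 8.554 MeV
Hg-202: Σm = 80(1.007825) + 122(1.008665) = 203.683130 amu; Δm = 1.712530 amu; E_B = 1595.2 MeV; E_B/A = 7.897 MeV
Ag-107 has the higher binding energy per nucleon, so it is the more tightly bound nucleus.

Ag-107; 8.55 MeV/nucleon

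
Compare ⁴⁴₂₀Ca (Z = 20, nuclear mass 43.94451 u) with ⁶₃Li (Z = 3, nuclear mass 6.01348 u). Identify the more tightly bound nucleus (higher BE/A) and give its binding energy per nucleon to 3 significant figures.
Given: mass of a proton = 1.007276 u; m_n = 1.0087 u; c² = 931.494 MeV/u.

⁴⁴₂₀Ca: Σm = 20(1.007276) + 24(1.0087) = 44.354320 u; Δm = 0.409810 u; E_B = 381.74 MeV; E_B/A = 8.676 MeV
⁶₃Li: Σm = 3(1.007276) + 3(1.0087) = 6.047928 u; Δm = 0.034448 u; E_B = 32.088 MeV; E_B/A = 5.348 MeV
⁴⁴₂₀Ca has the higher binding energy per nucleon, so it is the more tightly bound nucleus.

⁴⁴₂₀Ca; 8.68 MeV/nucleon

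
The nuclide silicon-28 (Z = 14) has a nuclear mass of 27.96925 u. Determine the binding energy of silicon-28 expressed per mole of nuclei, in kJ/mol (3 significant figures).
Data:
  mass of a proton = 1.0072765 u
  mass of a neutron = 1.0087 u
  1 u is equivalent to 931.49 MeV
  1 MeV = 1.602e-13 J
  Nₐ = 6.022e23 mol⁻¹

2.29e+10 kJ/mol

Total constituent mass: 14 × 1.0072765 + 14 × 1.0087 = 28.2236710 u
Mass defect Δm = 28.2236710 − 27.96925 = 0.2544210 u
Converting to energy: 0.2544210 u × 931.49 MeV/u = 236.991 MeV
Per nucleus in joules: 236.991 MeV × 1.602e-13 J/MeV = 3.7966e-11 J
Per mole: 3.7966e-11 J × 6.022e23 mol⁻¹ = 2.2863e+13 J/mol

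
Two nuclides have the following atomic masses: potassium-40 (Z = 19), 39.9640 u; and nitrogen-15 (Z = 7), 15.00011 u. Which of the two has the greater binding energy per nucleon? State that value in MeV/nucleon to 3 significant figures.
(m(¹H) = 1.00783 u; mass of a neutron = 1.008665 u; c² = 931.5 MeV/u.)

potassium-40; 8.54 MeV/nucleon

potassium-40: Σm = 19(1.00783) + 21(1.008665) = 40.330735 u; Δm = 0.366735 u; E_B = 341.61 MeV; E_B/A = 8.540 MeV
nitrogen-15: Σm = 7(1.00783) + 8(1.008665) = 15.124130 u; Δm = 0.124020 u; E_B = 115.525 MeV; E_B/A = 7.702 MeV
potassium-40 has the higher binding energy per nucleon, so it is the more tightly bound nucleus.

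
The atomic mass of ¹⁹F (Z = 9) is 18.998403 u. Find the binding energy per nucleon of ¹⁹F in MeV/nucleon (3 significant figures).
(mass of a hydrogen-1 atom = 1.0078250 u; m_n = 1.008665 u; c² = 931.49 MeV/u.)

Z = 9, so N = A − Z = 19 − 9 = 10.
Mass of separated nucleons = 9(1.0078250) + 10(1.008665) = 9.0704250 + 10.086650 = 19.1570750 u
The mass defect is 19.1570750 − 18.998403 = 0.1586720 u.
E_B = 0.1586720 × 931.49 = 147.801 MeV
Dividing by A = 19 gives 7.779 MeV per nucleon.

7.78 MeV/nucleon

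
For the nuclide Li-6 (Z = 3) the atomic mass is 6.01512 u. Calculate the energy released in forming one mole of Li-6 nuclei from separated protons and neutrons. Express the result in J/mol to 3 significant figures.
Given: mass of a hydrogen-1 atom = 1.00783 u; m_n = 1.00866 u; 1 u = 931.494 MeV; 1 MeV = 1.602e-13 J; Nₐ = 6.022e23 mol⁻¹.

Σm = 3·m(¹H) + 3·m_n = 3.02349 + 3.02598 = 6.04947 u
Δm = 6.04947 − 6.01512 = 0.03435 u
Binding energy = Δm·c² = 0.03435 × 931.494 MeV/u = 31.9968 MeV
Per nucleus in joules: 31.9968 MeV × 1.602e-13 J/MeV = 5.1259e-12 J
Per mole: 5.1259e-12 J × 6.022e23 mol⁻¹ = 3.0868e+12 J/mol

3.09e+12 J/mol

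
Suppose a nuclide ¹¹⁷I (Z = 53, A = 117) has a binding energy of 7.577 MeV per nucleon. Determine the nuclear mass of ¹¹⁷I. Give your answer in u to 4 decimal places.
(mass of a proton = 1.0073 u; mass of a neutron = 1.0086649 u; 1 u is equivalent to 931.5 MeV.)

Total binding energy = 117 × 7.577 = 886.509 MeV
Mass defect = 886.509 MeV / (931.5 MeV/u) = 0.951700 u
Constituent mass = 53(1.0073) + 64(1.0086649) = 117.9414536 u
Nuclear mass = 117.9414536 − 0.951700 = 116.9897536 u ≈ 116.9898 u (to 4 decimal places)

116.9898 u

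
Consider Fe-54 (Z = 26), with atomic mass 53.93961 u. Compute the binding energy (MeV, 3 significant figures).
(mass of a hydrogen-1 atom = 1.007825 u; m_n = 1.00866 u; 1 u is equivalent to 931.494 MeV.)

472 MeV

Z = 26, so N = A − Z = 54 − 26 = 28.
Total constituent mass: 26 × 1.007825 + 28 × 1.00866 = 54.445930 u
Mass defect Δm = 54.445930 − 53.93961 = 0.506320 u
Converting to energy: 0.506320 u × 931.494 MeV/u = 471.634 MeV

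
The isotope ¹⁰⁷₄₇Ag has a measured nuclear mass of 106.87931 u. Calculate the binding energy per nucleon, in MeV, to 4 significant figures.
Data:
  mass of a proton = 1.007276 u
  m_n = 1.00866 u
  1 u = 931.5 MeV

8.551 MeV/nucleon

Z = 47, so N = A − Z = 107 − 47 = 60.
Mass of separated nucleons = 47(1.007276) + 60(1.00866) = 47.341972 + 60.51960 = 107.861572 u
Δm = 107.861572 − 106.87931 = 0.982262 u
E_B = 0.982262 × 931.5 = 914.977 MeV
Per nucleon: 914.977 / 107 = 8.551 MeV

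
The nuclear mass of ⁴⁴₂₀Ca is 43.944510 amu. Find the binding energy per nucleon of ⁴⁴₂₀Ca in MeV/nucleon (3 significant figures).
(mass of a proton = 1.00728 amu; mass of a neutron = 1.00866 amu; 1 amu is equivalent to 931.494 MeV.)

Z = 20, so N = A − Z = 44 − 20 = 24.
Mass of separated nucleons = 20(1.00728) + 24(1.00866) = 20.14560 + 24.20784 = 44.35344 amu
The mass defect is 44.35344 − 43.944510 = 0.408930 amu.
E_B = 0.408930 × 931.494 = 380.916 MeV
Per nucleon: 380.916 / 44 = 8.657 MeV

8.66 MeV/nucleon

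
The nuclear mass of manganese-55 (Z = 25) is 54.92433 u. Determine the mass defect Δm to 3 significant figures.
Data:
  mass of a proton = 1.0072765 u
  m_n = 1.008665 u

Total constituent mass: 25 × 1.0072765 + 30 × 1.008665 = 55.4418625 u
Mass defect Δm = 55.4418625 − 54.92433 = 0.5175325 u

0.518 u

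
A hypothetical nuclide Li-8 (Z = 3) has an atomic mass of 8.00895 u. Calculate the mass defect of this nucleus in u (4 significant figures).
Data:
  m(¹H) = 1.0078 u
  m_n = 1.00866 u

Z = 3, so N = A − Z = 8 − 3 = 5.
Mass of separated nucleons = 3(1.0078) + 5(1.00866) = 3.0234 + 5.04330 = 8.06670 u
The mass defect is 8.06670 − 8.00895 = 0.05775 u.

0.05775 u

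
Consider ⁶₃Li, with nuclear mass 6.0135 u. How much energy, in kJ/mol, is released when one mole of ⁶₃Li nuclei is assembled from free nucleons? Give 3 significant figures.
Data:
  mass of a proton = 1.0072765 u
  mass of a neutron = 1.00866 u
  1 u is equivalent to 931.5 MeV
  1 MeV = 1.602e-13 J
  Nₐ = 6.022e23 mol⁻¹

3.08e+09 kJ/mol

Z = 3, so N = A − Z = 6 − 3 = 3.
Total constituent mass: 3 × 1.0072765 + 3 × 1.00866 = 6.0478095 u
Mass defect Δm = 6.0478095 − 6.0135 = 0.0343095 u
E_B = 0.0343095 × 931.5 = 31.9593 MeV
Per nucleus in joules: 31.9593 MeV × 1.602e-13 J/MeV = 5.1199e-12 J
Per mole: 5.1199e-12 J × 6.022e23 mol⁻¹ = 3.0832e+12 J/mol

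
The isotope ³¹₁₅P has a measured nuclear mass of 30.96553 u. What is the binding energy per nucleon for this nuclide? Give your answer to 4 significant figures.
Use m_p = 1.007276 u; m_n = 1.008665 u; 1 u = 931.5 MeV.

Total constituent mass: 15 × 1.007276 + 16 × 1.008665 = 31.247780 u
Δm = 31.247780 − 30.96553 = 0.282250 u
Binding energy = Δm·c² = 0.282250 × 931.5 MeV/u = 262.916 MeV
BE/A = 262.916 MeV / 31 = 8.481 MeV/nucleon

8.481 MeV/nucleon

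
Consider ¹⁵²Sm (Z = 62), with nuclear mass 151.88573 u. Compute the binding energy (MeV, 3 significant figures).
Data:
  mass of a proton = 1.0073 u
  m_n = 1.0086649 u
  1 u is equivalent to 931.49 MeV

Z = 62, so N = A − Z = 152 − 62 = 90.
Σm = 62·m_p + 90·m_n = 62.4526 + 90.7798410 = 153.2324410 u
Δm = 153.2324410 − 151.88573 = 1.3467110 u
Converting to energy: 1.3467110 u × 931.49 MeV/u = 1254.45 MeV

1250 MeV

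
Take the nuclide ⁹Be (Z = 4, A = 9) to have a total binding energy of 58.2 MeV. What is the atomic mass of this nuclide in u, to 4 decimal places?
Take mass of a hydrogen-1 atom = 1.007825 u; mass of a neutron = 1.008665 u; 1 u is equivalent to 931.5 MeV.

9.0121 u

Mass defect = 58.2 MeV / (931.5 MeV/u) = 0.062480 u
Constituent mass = 4(1.007825) + 5(1.008665) = 9.074625 u
Atomic mass = 9.074625 − 0.062480 = 9.012145 u ≈ 9.0121 u (to 4 decimal places)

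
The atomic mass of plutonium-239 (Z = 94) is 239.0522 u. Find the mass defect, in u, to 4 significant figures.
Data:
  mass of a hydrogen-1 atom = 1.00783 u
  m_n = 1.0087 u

Total constituent mass: 94 × 1.00783 + 145 × 1.0087 = 240.99752 u
Δm = 240.99752 − 239.0522 = 1.94532 u

1.945 u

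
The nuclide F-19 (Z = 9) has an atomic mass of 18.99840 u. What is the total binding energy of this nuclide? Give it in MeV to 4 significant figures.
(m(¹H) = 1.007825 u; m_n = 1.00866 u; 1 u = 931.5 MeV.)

147.8 MeV

The nucleus contains 9 protons and 19 − 9 = 10 neutrons.
Σm = 9·m(¹H) + 10·m_n = 9.070425 + 10.08660 = 19.157025 u
Δm = 19.157025 − 18.99840 = 0.158625 u
Converting to energy: 0.158625 u × 931.5 MeV/u = 147.759 MeV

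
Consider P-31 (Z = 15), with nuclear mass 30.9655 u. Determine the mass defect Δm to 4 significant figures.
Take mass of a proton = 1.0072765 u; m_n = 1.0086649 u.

0.2823 u

Z = 15, so N = A − Z = 31 − 15 = 16.
Σm = 15·m_p + 16·m_n = 15.1091475 + 16.1386384 = 31.2477859 u
Δm = 31.2477859 − 30.9655 = 0.2822859 u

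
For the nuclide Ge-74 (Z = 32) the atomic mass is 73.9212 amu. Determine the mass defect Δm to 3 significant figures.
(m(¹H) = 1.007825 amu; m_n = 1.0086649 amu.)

0.693 amu

With 32 protons and 42 neutrons (A = 74):
Total constituent mass: 32 × 1.007825 + 42 × 1.0086649 = 74.6143258 amu
Mass defect Δm = 74.6143258 − 73.9212 = 0.6931258 amu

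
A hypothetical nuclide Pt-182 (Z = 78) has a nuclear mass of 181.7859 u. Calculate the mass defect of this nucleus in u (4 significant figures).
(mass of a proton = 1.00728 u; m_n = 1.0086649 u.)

1.683 u

With 78 protons and 104 neutrons (A = 182):
Mass of separated nucleons = 78(1.00728) + 104(1.0086649) = 78.56784 + 104.9011496 = 183.4689896 u
Δm = 183.4689896 − 181.7859 = 1.6830896 u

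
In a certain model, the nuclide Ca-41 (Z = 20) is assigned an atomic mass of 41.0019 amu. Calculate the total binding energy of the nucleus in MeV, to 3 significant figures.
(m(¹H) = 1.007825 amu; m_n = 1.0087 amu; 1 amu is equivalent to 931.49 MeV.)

314 MeV

Mass of separated nucleons = 20(1.007825) + 21(1.0087) = 20.156500 + 21.1827 = 41.339200 amu
Δm = 41.339200 − 41.0019 = 0.337300 amu
Binding energy = Δm·c² = 0.337300 × 931.49 MeV/amu = 314.192 MeV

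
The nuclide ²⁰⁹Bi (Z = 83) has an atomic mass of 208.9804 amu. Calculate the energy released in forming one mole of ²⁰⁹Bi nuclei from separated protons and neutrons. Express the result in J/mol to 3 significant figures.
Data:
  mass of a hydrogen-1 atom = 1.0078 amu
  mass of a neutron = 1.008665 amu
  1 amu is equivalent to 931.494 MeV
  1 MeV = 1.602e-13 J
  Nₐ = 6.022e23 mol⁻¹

1.58e+14 J/mol

Total constituent mass: 83 × 1.0078 + 126 × 1.008665 = 210.739190 amu
Mass defect Δm = 210.739190 − 208.9804 = 1.758790 amu
Binding energy = Δm·c² = 1.758790 × 931.494 MeV/amu = 1638.30 MeV
Per nucleus in joules: 1638.30 MeV × 1.602e-13 J/MeV = 2.6246e-10 J
Per mole: 2.6246e-10 J × 6.022e23 mol⁻¹ = 1.5805e+14 J/mol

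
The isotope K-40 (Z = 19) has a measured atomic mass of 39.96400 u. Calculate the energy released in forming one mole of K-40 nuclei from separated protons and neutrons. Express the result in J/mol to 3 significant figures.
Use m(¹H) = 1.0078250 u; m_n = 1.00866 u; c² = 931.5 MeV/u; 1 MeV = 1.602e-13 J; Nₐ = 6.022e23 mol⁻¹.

Σm = 19·m(¹H) + 21·m_n = 19.1486750 + 21.18186 = 40.3305350 u
Mass defect Δm = 40.3305350 − 39.96400 = 0.3665350 u
Converting to energy: 0.3665350 u × 931.5 MeV/u = 341.427 MeV
Per nucleus in joules: 341.427 MeV × 1.602e-13 J/MeV = 5.4697e-11 J
Per mole: 5.4697e-11 J × 6.022e23 mol⁻¹ = 3.2939e+13 J/mol

3.29e+13 J/mol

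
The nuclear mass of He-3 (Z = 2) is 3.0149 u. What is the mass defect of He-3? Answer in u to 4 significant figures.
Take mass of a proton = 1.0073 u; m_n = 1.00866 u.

0.008360 u

Z = 2, so N = A − Z = 3 − 2 = 1.
Total constituent mass: 2 × 1.0073 + 1 × 1.00866 = 3.02326 u
Δm = 3.02326 − 3.0149 = 0.00836 u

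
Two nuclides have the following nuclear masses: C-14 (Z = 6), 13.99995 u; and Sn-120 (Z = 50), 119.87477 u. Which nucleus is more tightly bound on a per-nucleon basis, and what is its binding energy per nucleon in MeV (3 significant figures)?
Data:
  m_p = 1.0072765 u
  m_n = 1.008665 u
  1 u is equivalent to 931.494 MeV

C-14: Σm = 6(1.0072765) + 8(1.008665) = 14.1129790 u; Δm = 0.1130290 u; E_B = 105.286 MeV; E_B/A = 7.520 MeV
Sn-120: Σm = 50(1.0072765) + 70(1.008665) = 120.9703750 u; Δm = 1.0956050 u; E_B = 1020.55 MeV; E_B/A = 8.5046 MeV
Sn-120 has the higher binding energy per nucleon, so it is the more tightly bound nucleus.

Sn-120; 8.50 MeV/nucleon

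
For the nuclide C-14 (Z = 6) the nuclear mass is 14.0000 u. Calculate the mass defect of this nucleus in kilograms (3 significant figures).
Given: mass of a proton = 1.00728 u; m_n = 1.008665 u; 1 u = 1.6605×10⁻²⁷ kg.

1.88e-28 kg

Z = 6, so N = A − Z = 14 − 6 = 8.
Total constituent mass: 6 × 1.00728 + 8 × 1.008665 = 14.113000 u
Δm = 14.113000 − 14.0000 = 0.113000 u
In SI units: 0.113000 u × 1.6605×10⁻²⁷ kg/u = 1.8764e-28 kg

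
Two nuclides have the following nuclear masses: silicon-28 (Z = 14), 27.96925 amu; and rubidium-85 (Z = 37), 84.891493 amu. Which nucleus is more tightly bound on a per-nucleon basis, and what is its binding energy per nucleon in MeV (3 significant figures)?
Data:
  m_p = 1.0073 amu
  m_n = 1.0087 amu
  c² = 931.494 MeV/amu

silicon-28: Σm = 14(1.0073) + 14(1.0087) = 28.2240 amu; Δm = 0.25475 amu; E_B = 237.298 MeV; E_B/A = 8.4749 MeV
rubidium-85: Σm = 37(1.0073) + 48(1.0087) = 85.6877 amu; Δm = 0.796207 amu; E_B = 741.66 MeV; E_B/A = 8.725 MeV
rubidium-85 has the higher binding energy per nucleon, so it is the more tightly bound nucleus.

rubidium-85; 8.73 MeV/nucleon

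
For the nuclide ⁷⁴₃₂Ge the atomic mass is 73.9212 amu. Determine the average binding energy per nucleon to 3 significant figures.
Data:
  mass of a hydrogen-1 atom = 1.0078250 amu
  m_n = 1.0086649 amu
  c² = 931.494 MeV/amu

Total constituent mass: 32 × 1.0078250 + 42 × 1.0086649 = 74.6143258 amu
Δm = 74.6143258 − 73.9212 = 0.6931258 amu
Converting to energy: 0.6931258 amu × 931.494 MeV/amu = 645.643 MeV
BE/A = 645.643 MeV / 74 = 8.7249 MeV/nucleon

8.72 MeV/nucleon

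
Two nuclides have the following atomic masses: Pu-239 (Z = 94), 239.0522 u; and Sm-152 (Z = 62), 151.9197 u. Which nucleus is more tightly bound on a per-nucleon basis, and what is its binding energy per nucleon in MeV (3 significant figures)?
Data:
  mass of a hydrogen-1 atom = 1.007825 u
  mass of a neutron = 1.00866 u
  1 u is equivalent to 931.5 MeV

Pu-239: Σm = 94(1.007825) + 145(1.00866) = 240.991250 u; Δm = 1.939050 u; E_B = 1806.2 MeV; E_B/A = 7.557 MeV
Sm-152: Σm = 62(1.007825) + 90(1.00866) = 153.264550 u; Δm = 1.344850 u; E_B = 1252.73 MeV; E_B/A = 8.242 MeV
Sm-152 has the higher binding energy per nucleon, so it is the more tightly bound nucleus.

Sm-152; 8.24 MeV/nucleon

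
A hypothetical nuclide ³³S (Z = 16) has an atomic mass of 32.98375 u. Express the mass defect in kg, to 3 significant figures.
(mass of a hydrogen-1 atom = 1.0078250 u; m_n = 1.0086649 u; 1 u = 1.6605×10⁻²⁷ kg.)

Z = 16, so N = A − Z = 33 − 16 = 17.
Mass of separated nucleons = 16(1.0078250) + 17(1.0086649) = 16.1252000 + 17.1473033 = 33.2725033 u
Mass defect Δm = 33.2725033 − 32.98375 = 0.2887533 u
In SI units: 0.2887533 u × 1.6605×10⁻²⁷ kg/u = 4.7947e-28 kg

4.79e-28 kg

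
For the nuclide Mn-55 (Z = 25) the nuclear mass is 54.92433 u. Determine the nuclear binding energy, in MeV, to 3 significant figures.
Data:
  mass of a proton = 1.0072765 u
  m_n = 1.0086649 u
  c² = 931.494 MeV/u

482 MeV

Z = 25, so N = A − Z = 55 − 25 = 30.
Total constituent mass: 25 × 1.0072765 + 30 × 1.0086649 = 55.4418595 u
Δm = 55.4418595 − 54.92433 = 0.5175295 u
Converting to energy: 0.5175295 u × 931.494 MeV/u = 482.076 MeV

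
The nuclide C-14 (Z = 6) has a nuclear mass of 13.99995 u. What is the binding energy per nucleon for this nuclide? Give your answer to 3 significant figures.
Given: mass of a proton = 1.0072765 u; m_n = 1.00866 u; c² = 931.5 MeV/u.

Total constituent mass: 6 × 1.0072765 + 8 × 1.00866 = 14.1129390 u
The mass defect is 14.1129390 − 13.99995 = 0.1129890 u.
E_B = 0.1129890 × 931.5 = 105.249 MeV
Dividing by A = 14 gives 7.518 MeV per nucleon.

7.52 MeV/nucleon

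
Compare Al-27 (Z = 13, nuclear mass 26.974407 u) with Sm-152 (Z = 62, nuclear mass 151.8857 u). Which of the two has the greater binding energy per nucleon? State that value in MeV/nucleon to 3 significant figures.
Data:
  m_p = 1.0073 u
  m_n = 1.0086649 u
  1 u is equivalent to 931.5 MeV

Al-27; 8.34 MeV/nucleon

Al-27: Σm = 13(1.0073) + 14(1.0086649) = 27.2162086 u; Δm = 0.2418016 u; E_B = 225.24 MeV; E_B/A = 8.342 MeV
Sm-152: Σm = 62(1.0073) + 90(1.0086649) = 153.2324410 u; Δm = 1.3467410 u; E_B = 1254.5 MeV; E_B/A = 8.253 MeV
Al-27 has the higher binding energy per nucleon, so it is the more tightly bound nucleus.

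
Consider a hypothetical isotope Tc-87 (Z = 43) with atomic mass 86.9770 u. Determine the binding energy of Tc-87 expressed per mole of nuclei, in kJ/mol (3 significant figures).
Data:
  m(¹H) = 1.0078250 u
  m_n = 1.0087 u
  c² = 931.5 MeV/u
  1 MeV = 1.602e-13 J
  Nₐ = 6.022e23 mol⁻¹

6.67e+10 kJ/mol

Z = 43, so N = A − Z = 87 − 43 = 44.
Mass of separated nucleons = 43(1.0078250) + 44(1.0087) = 43.3364750 + 44.3828 = 87.7192750 u
The mass defect is 87.7192750 − 86.9770 = 0.7422750 u.
Binding energy = Δm·c² = 0.7422750 × 931.5 MeV/u = 691.429 MeV
Per nucleus in joules: 691.429 MeV × 1.602e-13 J/MeV = 1.1077e-10 J
Per mole: 1.1077e-10 J × 6.022e23 mol⁻¹ = 6.6706e+13 J/mol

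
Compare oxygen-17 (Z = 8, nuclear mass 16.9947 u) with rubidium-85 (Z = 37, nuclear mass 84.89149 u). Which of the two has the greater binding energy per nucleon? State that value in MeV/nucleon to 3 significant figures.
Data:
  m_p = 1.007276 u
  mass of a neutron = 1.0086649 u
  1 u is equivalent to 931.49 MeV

rubidium-85; 8.70 MeV/nucleon

oxygen-17: Σm = 8(1.007276) + 9(1.0086649) = 17.1361921 u; Δm = 0.1414921 u; E_B = 131.80 MeV; E_B/A = 7.753 MeV
rubidium-85: Σm = 37(1.007276) + 48(1.0086649) = 85.6851272 u; Δm = 0.7936372 u; E_B = 739.27 MeV; E_B/A = 8.697 MeV
rubidium-85 has the higher binding energy per nucleon, so it is the more tightly bound nucleus.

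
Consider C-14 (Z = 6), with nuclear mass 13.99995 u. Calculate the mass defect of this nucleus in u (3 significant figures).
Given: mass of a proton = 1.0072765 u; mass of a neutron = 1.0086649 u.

0.113 u

Total constituent mass: 6 × 1.0072765 + 8 × 1.0086649 = 14.1129782 u
The mass defect is 14.1129782 − 13.99995 = 0.1130282 u.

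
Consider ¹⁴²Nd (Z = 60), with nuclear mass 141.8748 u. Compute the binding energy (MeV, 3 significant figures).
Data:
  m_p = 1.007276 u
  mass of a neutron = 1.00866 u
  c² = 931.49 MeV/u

1180 MeV

The nucleus contains 60 protons and 142 − 60 = 82 neutrons.
Mass of separated nucleons = 60(1.007276) + 82(1.00866) = 60.436560 + 82.71012 = 143.146680 u
Δm = 143.146680 − 141.8748 = 1.271880 u
E_B = 1.271880 × 931.49 = 1184.74 MeV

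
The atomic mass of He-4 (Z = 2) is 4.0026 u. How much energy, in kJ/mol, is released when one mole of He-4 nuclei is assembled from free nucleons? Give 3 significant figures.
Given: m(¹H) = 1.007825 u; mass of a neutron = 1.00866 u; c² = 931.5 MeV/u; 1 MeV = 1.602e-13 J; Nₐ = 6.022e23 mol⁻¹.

The nucleus contains 2 protons and 4 − 2 = 2 neutrons.
Total constituent mass: 2 × 1.007825 + 2 × 1.00866 = 4.032970 u
Mass defect Δm = 4.032970 − 4.0026 = 0.030370 u
Converting to energy: 0.030370 u × 931.5 MeV/u = 28.2897 MeV
Per nucleus in joules: 28.2897 MeV × 1.602e-13 J/MeV = 4.5320e-12 J
Per mole: 4.5320e-12 J × 6.022e23 mol⁻¹ = 2.7292e+12 J/mol

2.73e+09 kJ/mol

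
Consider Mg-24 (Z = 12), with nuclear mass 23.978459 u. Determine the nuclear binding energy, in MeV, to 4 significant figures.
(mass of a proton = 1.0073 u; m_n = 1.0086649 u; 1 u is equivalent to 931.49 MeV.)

198.5 MeV

With 12 protons and 12 neutrons (A = 24):
Total constituent mass: 12 × 1.0073 + 12 × 1.0086649 = 24.1915788 u
Mass defect Δm = 24.1915788 − 23.978459 = 0.2131198 u
E_B = 0.2131198 × 931.49 = 198.519 MeV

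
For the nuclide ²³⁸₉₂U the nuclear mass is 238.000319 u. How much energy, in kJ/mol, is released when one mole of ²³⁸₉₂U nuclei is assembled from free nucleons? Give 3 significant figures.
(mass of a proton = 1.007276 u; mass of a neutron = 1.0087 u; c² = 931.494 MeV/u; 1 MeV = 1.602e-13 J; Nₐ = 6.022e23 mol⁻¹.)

The nucleus contains 92 protons and 238 − 92 = 146 neutrons.
Σm = 92·m_p + 146·m_n = 92.669392 + 147.2702 = 239.939592 u
The mass defect is 239.939592 − 238.000319 = 1.939273 u.
Binding energy = Δm·c² = 1.939273 × 931.494 MeV/u = 1806.42 MeV
Per nucleus in joules: 1806.42 MeV × 1.602e-13 J/MeV = 2.8939e-10 J
Per mole: 2.8939e-10 J × 6.022e23 mol⁻¹ = 1.7427e+14 J/mol

1.74e+11 kJ/mol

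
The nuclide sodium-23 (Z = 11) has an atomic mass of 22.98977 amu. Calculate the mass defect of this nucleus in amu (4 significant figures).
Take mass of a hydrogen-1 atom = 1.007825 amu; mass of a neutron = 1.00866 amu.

0.2002 amu

Total constituent mass: 11 × 1.007825 + 12 × 1.00866 = 23.189995 amu
Δm = 23.189995 − 22.98977 = 0.200225 amu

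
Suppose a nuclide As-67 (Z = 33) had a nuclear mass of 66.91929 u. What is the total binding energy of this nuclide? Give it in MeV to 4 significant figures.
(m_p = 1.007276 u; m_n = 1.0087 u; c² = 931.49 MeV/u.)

Mass of separated nucleons = 33(1.007276) + 34(1.0087) = 33.240108 + 34.2958 = 67.535908 u
Mass defect Δm = 67.535908 − 66.91929 = 0.616618 u
E_B = 0.616618 × 931.49 = 574.374 MeV

574.4 MeV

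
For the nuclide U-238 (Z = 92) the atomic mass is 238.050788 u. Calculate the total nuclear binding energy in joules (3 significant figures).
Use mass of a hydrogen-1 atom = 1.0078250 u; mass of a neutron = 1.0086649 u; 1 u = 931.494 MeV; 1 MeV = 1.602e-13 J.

2.89e-10 J

Mass of separated nucleons = 92(1.0078250) + 146(1.0086649) = 92.7199000 + 147.2650754 = 239.9849754 u
Δm = 239.9849754 − 238.050788 = 1.9341874 u
Converting to energy: 1.9341874 u × 931.494 MeV/u = 1801.68 MeV
In joules: 1801.68 MeV × 1.602e-13 J/MeV = 2.8863e-10 J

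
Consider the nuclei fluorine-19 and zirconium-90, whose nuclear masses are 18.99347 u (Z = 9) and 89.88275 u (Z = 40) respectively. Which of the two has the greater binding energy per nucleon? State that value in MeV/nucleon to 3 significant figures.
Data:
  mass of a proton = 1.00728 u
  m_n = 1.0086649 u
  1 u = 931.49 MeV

zirconium-90; 8.71 MeV/nucleon

fluorine-19: Σm = 9(1.00728) + 10(1.0086649) = 19.1521690 u; Δm = 0.1586990 u; E_B = 147.827 MeV; E_B/A = 7.780 MeV
zirconium-90: Σm = 40(1.00728) + 50(1.0086649) = 90.7244450 u; Δm = 0.8416950 u; E_B = 784.03 MeV; E_B/A = 8.711 MeV
zirconium-90 has the higher binding energy per nucleon, so it is the more tightly bound nucleus.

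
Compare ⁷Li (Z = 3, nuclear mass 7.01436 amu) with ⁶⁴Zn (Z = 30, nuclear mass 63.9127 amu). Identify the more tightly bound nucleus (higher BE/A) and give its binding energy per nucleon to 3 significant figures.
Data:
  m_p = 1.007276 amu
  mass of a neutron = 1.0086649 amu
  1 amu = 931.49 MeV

⁶⁴Zn; 8.74 MeV/nucleon

⁷Li: Σm = 3(1.007276) + 4(1.0086649) = 7.0564876 amu; Δm = 0.0421276 amu; E_B = 39.241 MeV; E_B/A = 5.606 MeV
⁶⁴Zn: Σm = 30(1.007276) + 34(1.0086649) = 64.5128866 amu; Δm = 0.6001866 amu; E_B = 559.07 MeV; E_B/A = 8.735 MeV
⁶⁴Zn has the higher binding energy per nucleon, so it is the more tightly bound nucleus.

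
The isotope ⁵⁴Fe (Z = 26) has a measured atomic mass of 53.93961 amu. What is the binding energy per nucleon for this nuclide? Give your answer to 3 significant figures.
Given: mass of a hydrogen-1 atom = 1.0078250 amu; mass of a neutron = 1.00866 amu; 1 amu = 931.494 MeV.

8.73 MeV/nucleon

Σm = 26·m(¹H) + 28·m_n = 26.2034500 + 28.24248 = 54.4459300 amu
Mass defect Δm = 54.4459300 − 53.93961 = 0.5063200 amu
Binding energy = Δm·c² = 0.5063200 × 931.494 MeV/amu = 471.634 MeV
Per nucleon: 471.634 / 54 = 8.734 MeV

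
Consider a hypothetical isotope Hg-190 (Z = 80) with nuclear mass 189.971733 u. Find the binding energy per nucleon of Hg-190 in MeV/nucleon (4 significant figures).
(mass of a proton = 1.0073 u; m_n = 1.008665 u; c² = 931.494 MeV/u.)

Σm = 80·m_p + 110·m_n = 80.5840 + 110.953150 = 191.537150 u
The mass defect is 191.537150 − 189.971733 = 1.565417 u.
E_B = 1.565417 × 931.494 = 1458.18 MeV
Per nucleon: 1458.18 / 190 = 7.675 MeV

7.675 MeV/nucleon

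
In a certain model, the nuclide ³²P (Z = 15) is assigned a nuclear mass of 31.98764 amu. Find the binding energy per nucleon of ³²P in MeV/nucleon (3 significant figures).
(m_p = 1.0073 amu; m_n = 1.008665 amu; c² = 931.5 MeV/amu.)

The nucleus contains 15 protons and 32 − 15 = 17 neutrons.
Total constituent mass: 15 × 1.0073 + 17 × 1.008665 = 32.256805 amu
The mass defect is 32.256805 − 31.98764 = 0.269165 amu.
Converting to energy: 0.269165 amu × 931.5 MeV/amu = 250.727 MeV
BE/A = 250.727 MeV / 32 = 7.835 MeV/nucleon

7.84 MeV/nucleon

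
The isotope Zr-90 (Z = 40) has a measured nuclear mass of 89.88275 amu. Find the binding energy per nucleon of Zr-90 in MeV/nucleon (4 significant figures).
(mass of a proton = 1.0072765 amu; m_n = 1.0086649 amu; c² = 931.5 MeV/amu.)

8.710 MeV/nucleon

The nucleus contains 40 protons and 90 − 40 = 50 neutrons.
Σm = 40·m_p + 50·m_n = 40.2910600 + 50.4332450 = 90.7243050 amu
Mass defect Δm = 90.7243050 − 89.88275 = 0.8415550 amu
Converting to energy: 0.8415550 amu × 931.5 MeV/amu = 783.908 MeV
Dividing by A = 90 gives 8.710 MeV per nucleon.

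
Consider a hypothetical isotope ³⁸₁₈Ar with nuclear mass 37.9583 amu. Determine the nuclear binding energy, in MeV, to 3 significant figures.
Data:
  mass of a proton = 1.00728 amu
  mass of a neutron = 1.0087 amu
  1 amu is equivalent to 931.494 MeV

Z = 18, so N = A − Z = 38 − 18 = 20.
Mass of separated nucleons = 18(1.00728) + 20(1.0087) = 18.13104 + 20.1740 = 38.30504 amu
Δm = 38.30504 − 37.9583 = 0.34674 amu
E_B = 0.34674 × 931.494 = 322.986 MeV

323 MeV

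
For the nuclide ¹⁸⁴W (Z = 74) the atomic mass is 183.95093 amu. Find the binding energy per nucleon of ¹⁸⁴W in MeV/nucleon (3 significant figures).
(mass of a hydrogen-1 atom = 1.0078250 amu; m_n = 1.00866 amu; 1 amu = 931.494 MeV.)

Z = 74, so N = A − Z = 184 − 74 = 110.
Σm = 74·m(¹H) + 110·m_n = 74.5790500 + 110.95260 = 185.5316500 amu
The mass defect is 185.5316500 − 183.95093 = 1.5807200 amu.
Converting to energy: 1.5807200 amu × 931.494 MeV/amu = 1472.43 MeV
Per nucleon: 1472.43 / 184 = 8.002 MeV

8.00 MeV/nucleon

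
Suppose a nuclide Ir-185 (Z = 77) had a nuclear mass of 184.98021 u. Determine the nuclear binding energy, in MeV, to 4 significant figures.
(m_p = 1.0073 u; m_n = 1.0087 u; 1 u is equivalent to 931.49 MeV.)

1417 MeV

Mass of separated nucleons = 77(1.0073) + 108(1.0087) = 77.5621 + 108.9396 = 186.5017 u
Mass defect Δm = 186.5017 − 184.98021 = 1.52149 u
Converting to energy: 1.52149 u × 931.49 MeV/u = 1417.25 MeV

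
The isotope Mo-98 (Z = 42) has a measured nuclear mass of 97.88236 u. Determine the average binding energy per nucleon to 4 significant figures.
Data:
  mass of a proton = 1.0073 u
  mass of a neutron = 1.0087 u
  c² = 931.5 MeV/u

Total constituent mass: 42 × 1.0073 + 56 × 1.0087 = 98.7938 u
Δm = 98.7938 − 97.88236 = 0.91144 u
Converting to energy: 0.91144 u × 931.5 MeV/u = 849.006 MeV
Dividing by A = 98 gives 8.663 MeV per nucleon.

8.663 MeV/nucleon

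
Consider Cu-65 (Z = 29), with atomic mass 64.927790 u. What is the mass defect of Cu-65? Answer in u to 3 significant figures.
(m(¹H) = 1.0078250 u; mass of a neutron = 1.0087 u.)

0.612 u

The nucleus contains 29 protons and 65 − 29 = 36 neutrons.
Total constituent mass: 29 × 1.0078250 + 36 × 1.0087 = 65.5401250 u
Δm = 65.5401250 − 64.927790 = 0.6123350 u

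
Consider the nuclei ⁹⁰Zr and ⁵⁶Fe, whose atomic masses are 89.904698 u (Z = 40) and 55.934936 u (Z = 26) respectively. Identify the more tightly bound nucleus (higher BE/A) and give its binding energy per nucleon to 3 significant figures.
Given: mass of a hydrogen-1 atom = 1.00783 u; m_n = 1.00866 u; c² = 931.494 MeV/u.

⁵⁶Fe; 8.79 MeV/nucleon

⁹⁰Zr: Σm = 40(1.00783) + 50(1.00866) = 90.74620 u; Δm = 0.841502 u; E_B = 783.85 MeV; E_B/A = 8.709 MeV
⁵⁶Fe: Σm = 26(1.00783) + 30(1.00866) = 56.46338 u; Δm = 0.528444 u; E_B = 492.24 MeV; E_B/A = 8.790 MeV
⁵⁶Fe has the higher binding energy per nucleon, so it is the more tightly bound nucleus.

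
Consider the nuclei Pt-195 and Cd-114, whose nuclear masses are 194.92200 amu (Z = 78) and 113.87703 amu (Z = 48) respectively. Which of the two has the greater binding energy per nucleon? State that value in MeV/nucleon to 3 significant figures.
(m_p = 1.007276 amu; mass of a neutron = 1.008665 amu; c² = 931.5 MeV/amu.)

Cd-114; 8.53 MeV/nucleon

Pt-195: Σm = 78(1.007276) + 117(1.008665) = 196.581333 amu; Δm = 1.659333 amu; E_B = 1545.7 MeV; E_B/A = 7.927 MeV
Cd-114: Σm = 48(1.007276) + 66(1.008665) = 114.921138 amu; Δm = 1.044108 amu; E_B = 972.59 MeV; E_B/A = 8.531 MeV
Cd-114 has the higher binding energy per nucleon, so it is the more tightly bound nucleus.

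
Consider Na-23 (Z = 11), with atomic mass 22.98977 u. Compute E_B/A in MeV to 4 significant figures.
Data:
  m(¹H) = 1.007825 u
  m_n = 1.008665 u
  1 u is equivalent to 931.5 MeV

8.112 MeV/nucleon

Z = 11, so N = A − Z = 23 − 11 = 12.
Mass of separated nucleons = 11(1.007825) + 12(1.008665) = 11.086075 + 12.103980 = 23.190055 u
Mass defect Δm = 23.190055 − 22.98977 = 0.200285 u
Converting to energy: 0.200285 u × 931.5 MeV/u = 186.565 MeV
Per nucleon: 186.565 / 23 = 8.112 MeV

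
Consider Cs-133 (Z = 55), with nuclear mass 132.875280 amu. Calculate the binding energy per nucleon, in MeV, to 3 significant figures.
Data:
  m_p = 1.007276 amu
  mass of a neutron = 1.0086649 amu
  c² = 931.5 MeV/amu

8.41 MeV/nucleon

With 55 protons and 78 neutrons (A = 133):
Mass of separated nucleons = 55(1.007276) + 78(1.0086649) = 55.400180 + 78.6758622 = 134.0760422 amu
Mass defect Δm = 134.0760422 − 132.875280 = 1.2007622 amu
E_B = 1.2007622 × 931.5 = 1118.51 MeV
Dividing by A = 133 gives 8.410 MeV per nucleon.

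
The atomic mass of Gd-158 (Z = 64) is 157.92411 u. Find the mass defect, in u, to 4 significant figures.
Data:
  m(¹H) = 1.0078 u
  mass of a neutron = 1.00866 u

1.389 u

The nucleus contains 64 protons and 158 − 64 = 94 neutrons.
Σm = 64·m(¹H) + 94·m_n = 64.4992 + 94.81404 = 159.31324 u
Mass defect Δm = 159.31324 − 157.92411 = 1.38913 u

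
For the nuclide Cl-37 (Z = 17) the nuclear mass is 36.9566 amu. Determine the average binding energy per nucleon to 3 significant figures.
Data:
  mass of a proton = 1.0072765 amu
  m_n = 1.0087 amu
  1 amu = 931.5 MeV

8.59 MeV/nucleon

The nucleus contains 17 protons and 37 − 17 = 20 neutrons.
Σm = 17·m_p + 20·m_n = 17.1237005 + 20.1740 = 37.2977005 amu
Δm = 37.2977005 − 36.9566 = 0.3411005 amu
Binding energy = Δm·c² = 0.3411005 × 931.5 MeV/amu = 317.735 MeV
Per nucleon: 317.735 / 37 = 8.587 MeV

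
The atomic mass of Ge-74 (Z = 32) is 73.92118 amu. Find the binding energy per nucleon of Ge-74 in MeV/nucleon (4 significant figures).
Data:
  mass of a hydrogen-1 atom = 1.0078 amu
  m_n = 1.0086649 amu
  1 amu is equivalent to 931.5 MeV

8.715 MeV/nucleon

Z = 32, so N = A − Z = 74 − 32 = 42.
Σm = 32·m(¹H) + 42·m_n = 32.2496 + 42.3639258 = 74.6135258 amu
The mass defect is 74.6135258 − 73.92118 = 0.6923458 amu.
Converting to energy: 0.6923458 amu × 931.5 MeV/amu = 644.920 MeV
Per nucleon: 644.920 / 74 = 8.715 MeV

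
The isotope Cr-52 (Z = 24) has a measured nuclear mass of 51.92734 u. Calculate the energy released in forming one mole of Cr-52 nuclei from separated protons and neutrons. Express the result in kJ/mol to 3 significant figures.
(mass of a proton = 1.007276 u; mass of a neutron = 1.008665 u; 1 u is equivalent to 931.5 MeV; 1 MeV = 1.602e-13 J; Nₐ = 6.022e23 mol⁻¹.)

Total constituent mass: 24 × 1.007276 + 28 × 1.008665 = 52.417244 u
Mass defect Δm = 52.417244 − 51.92734 = 0.489904 u
E_B = 0.489904 × 931.5 = 456.346 MeV
Per nucleus in joules: 456.346 MeV × 1.602e-13 J/MeV = 7.3107e-11 J
Per mole: 7.3107e-11 J × 6.022e23 mol⁻¹ = 4.4025e+13 J/mol

4.40e+10 kJ/mol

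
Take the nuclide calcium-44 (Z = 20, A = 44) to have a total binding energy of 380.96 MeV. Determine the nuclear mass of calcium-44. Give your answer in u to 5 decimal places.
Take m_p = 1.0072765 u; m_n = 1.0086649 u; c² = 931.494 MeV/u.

43.94451 u

Mass defect = 380.96 MeV / (931.494 MeV/u) = 0.4089774 u
Constituent mass = 20(1.0072765) + 24(1.0086649) = 44.3534876 u
Nuclear mass = 44.3534876 − 0.4089774 = 43.9445102 u ≈ 43.94451 u (to 5 decimal places)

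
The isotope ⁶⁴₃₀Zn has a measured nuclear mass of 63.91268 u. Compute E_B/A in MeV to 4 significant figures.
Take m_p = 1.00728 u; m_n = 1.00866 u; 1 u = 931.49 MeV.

8.735 MeV/nucleon

The nucleus contains 30 protons and 64 − 30 = 34 neutrons.
Mass of separated nucleons = 30(1.00728) + 34(1.00866) = 30.21840 + 34.29444 = 64.51284 u
Mass defect Δm = 64.51284 − 63.91268 = 0.60016 u
Binding energy = Δm·c² = 0.60016 × 931.49 MeV/u = 559.043 MeV
BE/A = 559.043 MeV / 64 = 8.735 MeV/nucleon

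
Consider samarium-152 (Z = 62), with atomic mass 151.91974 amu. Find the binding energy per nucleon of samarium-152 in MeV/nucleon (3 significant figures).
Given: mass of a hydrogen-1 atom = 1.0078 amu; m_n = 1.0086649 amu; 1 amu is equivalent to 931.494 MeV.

8.23 MeV/nucleon

The nucleus contains 62 protons and 152 − 62 = 90 neutrons.
Mass of separated nucleons = 62(1.0078) + 90(1.0086649) = 62.4836 + 90.7798410 = 153.2634410 amu
The mass defect is 153.2634410 − 151.91974 = 1.3437010 amu.
Converting to energy: 1.3437010 amu × 931.494 MeV/amu = 1251.65 MeV
Per nucleon: 1251.65 / 152 = 8.2345 MeV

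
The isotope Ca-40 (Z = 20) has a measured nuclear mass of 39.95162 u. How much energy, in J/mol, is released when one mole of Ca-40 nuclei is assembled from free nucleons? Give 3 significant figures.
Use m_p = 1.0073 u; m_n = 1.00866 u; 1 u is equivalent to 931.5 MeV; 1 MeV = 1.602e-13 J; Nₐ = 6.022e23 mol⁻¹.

3.30e+13 J/mol

Z = 20, so N = A − Z = 40 − 20 = 20.
Mass of separated nucleons = 20(1.0073) + 20(1.00866) = 20.1460 + 20.17320 = 40.31920 u
Mass defect Δm = 40.31920 − 39.95162 = 0.36758 u
Binding energy = Δm·c² = 0.36758 × 931.5 MeV/u = 342.401 MeV
Per nucleus in joules: 342.401 MeV × 1.602e-13 J/MeV = 5.4853e-11 J
Per mole: 5.4853e-11 J × 6.022e23 mol⁻¹ = 3.3032e+13 J/mol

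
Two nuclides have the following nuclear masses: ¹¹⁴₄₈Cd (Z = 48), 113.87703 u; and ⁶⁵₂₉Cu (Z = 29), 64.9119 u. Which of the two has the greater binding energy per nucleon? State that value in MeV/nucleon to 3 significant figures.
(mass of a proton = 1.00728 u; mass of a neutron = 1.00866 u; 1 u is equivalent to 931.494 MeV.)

¹¹⁴₄₈Cd: Σm = 48(1.00728) + 66(1.00866) = 114.92100 u; Δm = 1.04397 u; E_B = 972.45 MeV; E_B/A = 8.530 MeV
⁶⁵₂₉Cu: Σm = 29(1.00728) + 36(1.00866) = 65.52288 u; Δm = 0.61098 u; E_B = 569.12 MeV; E_B/A = 8.756 MeV
⁶⁵₂₉Cu has the higher binding energy per nucleon, so it is the more tightly bound nucleus.

⁶⁵₂₉Cu; 8.76 MeV/nucleon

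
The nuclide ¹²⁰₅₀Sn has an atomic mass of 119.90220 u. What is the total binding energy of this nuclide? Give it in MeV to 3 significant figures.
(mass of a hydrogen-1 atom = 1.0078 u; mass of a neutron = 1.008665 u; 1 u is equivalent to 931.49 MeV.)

Mass of separated nucleons = 50(1.0078) + 70(1.008665) = 50.3900 + 70.606550 = 120.996550 u
Δm = 120.996550 − 119.90220 = 1.094350 u
Binding energy = Δm·c² = 1.094350 × 931.49 MeV/u = 1019.38 MeV

1020 MeV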